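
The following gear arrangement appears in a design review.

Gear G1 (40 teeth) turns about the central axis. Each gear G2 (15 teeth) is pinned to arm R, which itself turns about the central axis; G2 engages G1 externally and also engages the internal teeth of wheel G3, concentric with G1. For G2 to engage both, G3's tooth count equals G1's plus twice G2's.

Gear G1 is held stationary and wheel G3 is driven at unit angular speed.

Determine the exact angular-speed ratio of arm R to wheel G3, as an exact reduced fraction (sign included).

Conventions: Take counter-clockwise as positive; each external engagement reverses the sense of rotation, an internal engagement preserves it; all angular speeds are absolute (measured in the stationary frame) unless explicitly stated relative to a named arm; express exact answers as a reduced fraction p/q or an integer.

7/11

class = planetary set [G3 = 40+2·15 = 70; Willis about the carrier]
ring teeth: 40 + 2·15 = 70
40(ω_sun−ω_arm) = −70(ω_ring−ω_arm),  ω_sun = 0, ω_ring = 1
40(0−ω_arm) = −70(1−ω_arm)  ⇒  110·ω_arm = 70  ⇒  ω_arm = 7/11
ω_out/ω_in = 7/11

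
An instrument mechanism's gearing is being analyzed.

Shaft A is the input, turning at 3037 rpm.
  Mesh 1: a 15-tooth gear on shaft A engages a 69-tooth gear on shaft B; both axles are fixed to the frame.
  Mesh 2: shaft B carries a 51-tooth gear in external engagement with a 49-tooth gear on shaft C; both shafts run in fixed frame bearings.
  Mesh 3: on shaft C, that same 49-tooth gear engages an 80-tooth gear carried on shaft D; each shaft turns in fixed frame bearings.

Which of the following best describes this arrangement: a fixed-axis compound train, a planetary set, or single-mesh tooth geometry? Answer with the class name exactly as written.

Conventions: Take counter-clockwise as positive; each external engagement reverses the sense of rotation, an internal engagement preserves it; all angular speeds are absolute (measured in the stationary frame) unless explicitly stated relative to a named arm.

recognized (4 fixed axles, 3 meshes): fixed-axis compound train
classification: fixed-axis compound train

fixed-axis compound train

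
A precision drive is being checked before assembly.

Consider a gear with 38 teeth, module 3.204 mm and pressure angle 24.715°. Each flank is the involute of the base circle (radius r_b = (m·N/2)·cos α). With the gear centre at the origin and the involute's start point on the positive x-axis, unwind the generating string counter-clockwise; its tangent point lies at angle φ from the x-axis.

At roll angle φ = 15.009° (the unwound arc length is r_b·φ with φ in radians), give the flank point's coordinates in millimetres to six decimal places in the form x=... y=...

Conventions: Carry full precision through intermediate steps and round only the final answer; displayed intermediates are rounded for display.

x=57.164621 y=0.329083

class = single-mesh tooth geometry [base-circle involute, m = 3.204, 38T]
pitch radius r_p = m·N/2 = 3.204·38/2 = 60.876000
base radius r_b = r_p·cos α = 60.876000·cos 24.715° = 55.299682
roll angle φ = 15.009° = 0.26195647 rad
x = r_b·(cos φ + φ·sin φ) = 57.164621
y = r_b·(sin φ − φ·cos φ) = 0.329083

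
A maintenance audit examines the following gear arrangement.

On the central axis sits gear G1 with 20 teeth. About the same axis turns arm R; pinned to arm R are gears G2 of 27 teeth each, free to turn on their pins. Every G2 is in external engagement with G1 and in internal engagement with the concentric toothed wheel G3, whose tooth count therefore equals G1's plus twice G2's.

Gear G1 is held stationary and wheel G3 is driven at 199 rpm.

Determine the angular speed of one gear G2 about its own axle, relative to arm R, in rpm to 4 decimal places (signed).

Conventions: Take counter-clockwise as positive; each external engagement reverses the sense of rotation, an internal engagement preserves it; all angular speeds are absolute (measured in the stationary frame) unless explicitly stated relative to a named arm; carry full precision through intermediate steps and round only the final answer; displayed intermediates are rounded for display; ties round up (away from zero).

+116.0441 rpm

recognized (axles ride arm R): planetary set, 20/27/74 teeth
normalise by the input: solve with ω_ring = 1, then scale by 199 rpm
ring teeth: 20 + 2·27 = 74
20(ω_sun−ω_arm) = −74(ω_ring−ω_arm),  ω_sun = 0, ω_ring = 1
20(0−ω_arm) = −74(1−ω_arm)  ⇒  94·ω_arm = 74  ⇒  ω_arm = 37/47
sun–planet mesh: 20·(0−37/47) = −27·(ω_p−ω_arm)  ⇒  ω_p−ω_arm = 740/1269
scale: ω_p−ω_arm = 740/1269 × 199 rpm = +116.0441 rpm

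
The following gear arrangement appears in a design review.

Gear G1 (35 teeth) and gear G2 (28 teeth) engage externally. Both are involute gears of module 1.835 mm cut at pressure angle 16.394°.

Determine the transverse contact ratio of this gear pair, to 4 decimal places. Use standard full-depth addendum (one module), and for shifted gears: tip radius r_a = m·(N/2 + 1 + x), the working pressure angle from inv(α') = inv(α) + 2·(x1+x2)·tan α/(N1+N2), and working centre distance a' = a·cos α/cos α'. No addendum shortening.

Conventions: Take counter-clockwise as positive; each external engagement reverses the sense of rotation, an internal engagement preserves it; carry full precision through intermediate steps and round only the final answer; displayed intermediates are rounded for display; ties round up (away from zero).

1.8449

recognized (one external pair, fixed centres): single-mesh tooth geometry, m = 1.835, N1 = 35, N2 = 28
base radii: r_b1 = 30.806919, r_b2 = 24.645535
tip radii: r_a1 = 33.947500, r_a2 = 27.525000
no profile shift: α' = α, a' = a
action lengths: √(r_a1²−r_b1²) = 14.260662, √(r_a2²−r_b2²) = 12.256558
base pitch p_b = π·m·cos α = 5.530445
CR = (14.260662 + 12.256558 − 57.802500·sin 16.39400°)/5.530445 = 1.844876
contact ratio ≈ 1.8449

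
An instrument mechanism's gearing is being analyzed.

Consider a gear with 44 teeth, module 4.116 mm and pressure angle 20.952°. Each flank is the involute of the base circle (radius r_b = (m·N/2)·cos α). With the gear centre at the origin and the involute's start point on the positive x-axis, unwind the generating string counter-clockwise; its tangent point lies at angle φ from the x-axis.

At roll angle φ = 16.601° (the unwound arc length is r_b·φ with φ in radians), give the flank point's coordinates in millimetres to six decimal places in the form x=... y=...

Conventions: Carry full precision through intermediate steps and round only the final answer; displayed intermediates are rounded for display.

x=88.040205 y=0.679912

class = single-mesh tooth geometry [base-circle involute, m = 4.116, 44T]
pitch radius r_p = m·N/2 = 4.116·44/2 = 90.552000
base radius r_b = r_p·cos α = 90.552000·cos 20.952° = 84.564731
roll angle φ = 16.601° = 0.28974211 rad
x = r_b·(cos φ + φ·sin φ) = 88.040205
y = r_b·(sin φ − φ·cos φ) = 0.679912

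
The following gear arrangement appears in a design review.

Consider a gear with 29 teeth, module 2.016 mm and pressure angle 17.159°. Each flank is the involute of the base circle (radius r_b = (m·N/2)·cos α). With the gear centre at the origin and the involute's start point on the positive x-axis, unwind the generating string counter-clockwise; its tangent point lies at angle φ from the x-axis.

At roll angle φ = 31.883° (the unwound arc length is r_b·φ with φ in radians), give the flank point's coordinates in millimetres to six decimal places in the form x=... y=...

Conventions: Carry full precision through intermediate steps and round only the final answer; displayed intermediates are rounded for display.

x=31.926242 y=1.555124

recognized (one wheel, involute flank): single-mesh tooth geometry, m = 2.016, N = 29
pitch radius r_p = m·N/2 = 2.016·29/2 = 29.232000
base radius r_b = r_p·cos α = 29.232000·cos 17.159° = 27.930876
roll angle φ = 31.883° = 0.55646333 rad
x = r_b·(cos φ + φ·sin φ) = 31.926242
y = r_b·(sin φ − φ·cos φ) = 1.555124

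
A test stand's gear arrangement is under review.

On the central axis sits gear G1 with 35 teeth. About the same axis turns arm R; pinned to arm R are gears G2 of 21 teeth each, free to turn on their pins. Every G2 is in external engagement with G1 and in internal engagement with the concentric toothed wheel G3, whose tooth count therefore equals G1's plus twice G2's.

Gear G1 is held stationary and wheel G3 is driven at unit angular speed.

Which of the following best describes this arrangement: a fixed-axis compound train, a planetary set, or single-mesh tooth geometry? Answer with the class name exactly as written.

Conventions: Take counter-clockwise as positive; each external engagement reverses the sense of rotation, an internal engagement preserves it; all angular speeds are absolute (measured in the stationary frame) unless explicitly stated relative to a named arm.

class = planetary set [G3 = 35+2·21 = 77; Willis about the carrier]
classification: planetary set

planetary set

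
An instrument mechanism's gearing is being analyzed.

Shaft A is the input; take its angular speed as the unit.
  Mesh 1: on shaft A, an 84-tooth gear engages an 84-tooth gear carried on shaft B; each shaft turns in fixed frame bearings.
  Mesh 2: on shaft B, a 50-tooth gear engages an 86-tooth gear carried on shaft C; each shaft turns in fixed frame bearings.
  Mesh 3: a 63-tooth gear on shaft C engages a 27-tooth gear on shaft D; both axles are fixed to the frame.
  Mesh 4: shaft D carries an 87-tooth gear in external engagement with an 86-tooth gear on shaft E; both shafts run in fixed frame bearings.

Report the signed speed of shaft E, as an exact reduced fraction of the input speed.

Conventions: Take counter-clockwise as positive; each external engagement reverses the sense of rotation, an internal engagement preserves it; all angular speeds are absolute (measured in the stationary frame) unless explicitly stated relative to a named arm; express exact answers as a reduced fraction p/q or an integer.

4-mesh fixed-axis compound train (all bearings frame-fixed)
mesh 1 [84T→84T]: |ω|/ω_in = 1×84/84 = 1, sense flips to −
mesh 2 [50T→86T]: |ω|/ω_in = 1×50/86 = 25/43, sense flips to +
mesh 3 [63T→27T]: |ω|/ω_in = (25/43)×63/27 = 175/129, sense flips to −
mesh 4 [87T→86T]: |ω|/ω_in = (175/129)×87/86 = 5075/3698, sense flips to +
signed output speed (× input speed) = 5075/3698

5075/3698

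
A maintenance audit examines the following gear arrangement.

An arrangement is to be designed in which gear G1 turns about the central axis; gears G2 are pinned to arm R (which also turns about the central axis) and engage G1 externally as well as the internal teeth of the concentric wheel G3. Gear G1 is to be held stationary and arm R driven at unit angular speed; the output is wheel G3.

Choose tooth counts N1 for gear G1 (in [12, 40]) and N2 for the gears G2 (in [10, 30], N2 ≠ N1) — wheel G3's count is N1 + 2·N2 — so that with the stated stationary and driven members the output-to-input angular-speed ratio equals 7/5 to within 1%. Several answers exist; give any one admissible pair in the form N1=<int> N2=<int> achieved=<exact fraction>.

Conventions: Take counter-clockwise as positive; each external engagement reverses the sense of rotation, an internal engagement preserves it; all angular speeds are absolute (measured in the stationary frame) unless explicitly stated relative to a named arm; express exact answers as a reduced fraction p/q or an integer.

class = planetary set [ratio 7/5 wanted; Willis about the carrier]
Willis with ω_sun = 0: ω_ring/ω_arm = (N1+N3)/N3; set equal to 7/5  ⇒  N3/N1 = 1/(7/5 − 1) = 5/2
N3 = N1 + 2·N2  ⇒  N2/N1 = (N3/N1 − 1)/2 = (5/2 − 1)/2 = 3/4
smallest multiple with N1 ≥ 12 and N2 ≥ 10: k = 4  ⇒  N1 = 4·4 = 16, N2 = 4·3 = 12 (N1 ≤ 40, N2 ≤ 30, N2 ≠ N1 ✓), N3 = 16 + 2·12 = 40
check: (N1+N3)/N3 with N1 = 16, N3 = 40 gives 7/5; |achieved − target| = 0 ≤ 7/500 ✓

N1=16 N2=12 achieved=7/5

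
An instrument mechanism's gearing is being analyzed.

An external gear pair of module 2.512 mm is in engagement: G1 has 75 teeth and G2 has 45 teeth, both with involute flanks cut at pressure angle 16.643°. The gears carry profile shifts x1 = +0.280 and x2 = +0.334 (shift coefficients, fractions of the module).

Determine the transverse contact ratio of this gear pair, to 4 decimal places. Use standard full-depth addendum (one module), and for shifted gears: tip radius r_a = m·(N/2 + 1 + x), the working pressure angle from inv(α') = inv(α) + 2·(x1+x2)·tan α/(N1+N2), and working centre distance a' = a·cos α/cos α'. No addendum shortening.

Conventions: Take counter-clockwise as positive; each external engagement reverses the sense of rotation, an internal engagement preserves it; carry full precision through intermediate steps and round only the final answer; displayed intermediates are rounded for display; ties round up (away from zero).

1.8728

class = single-mesh tooth geometry [involute pair 75T × 45T, m = 2.512]
base radii: r_b1 = 90.253764, r_b2 = 54.152258
tip radii: r_a1 = 97.415360, r_a2 = 59.871008
inv(α') = inv(16.643°) + 2·(+0.280+0.334)·tan α/(75+45) = 0.01151423  ⇒  α' = 18.39953°
a' = a·cos α / cos α' = 150.7200·cos 16.643°/cos 18.39953° = 152.185979
action lengths: √(r_a1²−r_b1²) = 36.660748, √(r_a2²−r_b2²) = 25.535671
base pitch p_b = π·m·cos α = 7.561082
CR = (36.660748 + 25.535671 − 152.185979·sin 18.39953°)/7.561082 = 1.872782
contact ratio ≈ 1.8728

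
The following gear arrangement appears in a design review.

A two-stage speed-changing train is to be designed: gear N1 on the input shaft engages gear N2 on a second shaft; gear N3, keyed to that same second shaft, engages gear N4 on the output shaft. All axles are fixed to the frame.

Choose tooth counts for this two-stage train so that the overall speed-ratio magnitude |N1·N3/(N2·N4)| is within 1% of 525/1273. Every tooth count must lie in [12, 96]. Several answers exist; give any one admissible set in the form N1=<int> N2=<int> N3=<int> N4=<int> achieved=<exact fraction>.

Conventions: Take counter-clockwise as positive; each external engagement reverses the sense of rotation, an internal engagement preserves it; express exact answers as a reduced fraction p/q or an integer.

N1=15 N2=19 N3=35 N4=67 achieved=525/1273

2-stage fixed-axis compound train for ratio 525/1273
target = 525/1273 in lowest terms: an exact hit needs N1·N3 = k·525 and N2·N4 = k·1273 for one integer k, every count in [12, 96]; additionally prefer no 1:1 stage (N1 ≠ N2, N3 ≠ N4)
k = 1: N1·N3 = 525 = 15·35, N2·N4 = 1273 = 19·67
achieved = 15·35/(19·67) = 525/1273; |achieved − target| = 0 ≤ 21/5092 ✓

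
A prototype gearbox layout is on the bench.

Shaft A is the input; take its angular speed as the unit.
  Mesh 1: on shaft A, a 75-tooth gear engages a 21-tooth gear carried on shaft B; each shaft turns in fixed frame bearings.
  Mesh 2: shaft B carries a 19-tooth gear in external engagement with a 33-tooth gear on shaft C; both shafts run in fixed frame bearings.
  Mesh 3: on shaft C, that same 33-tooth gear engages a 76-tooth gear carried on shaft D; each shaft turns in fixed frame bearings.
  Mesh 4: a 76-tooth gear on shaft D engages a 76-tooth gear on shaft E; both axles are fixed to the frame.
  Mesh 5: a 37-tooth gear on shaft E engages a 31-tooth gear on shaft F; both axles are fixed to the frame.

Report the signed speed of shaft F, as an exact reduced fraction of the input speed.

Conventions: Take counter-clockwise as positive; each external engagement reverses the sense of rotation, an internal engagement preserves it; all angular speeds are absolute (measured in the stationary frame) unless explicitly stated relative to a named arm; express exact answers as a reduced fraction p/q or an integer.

5-mesh fixed-axis compound train (all bearings frame-fixed)
mesh 1 [75T→21T]: |ω|/ω_in = 1×75/21 = 25/7, sense flips to −
mesh 2 [19T→33T]: |ω|/ω_in = (25/7)×19/33 = 475/231, sense flips to +
mesh 3 [33T→76T]: |ω|/ω_in = (475/231)×33/76 = 25/28, sense flips to −
mesh 4 [76T→76T]: |ω|/ω_in = (25/28)×76/76 = 25/28, sense flips to +
mesh 5 [37T→31T]: |ω|/ω_in = (25/28)×37/31 = 925/868, sense flips to −
signed output speed (× input speed) = -925/868

-925/868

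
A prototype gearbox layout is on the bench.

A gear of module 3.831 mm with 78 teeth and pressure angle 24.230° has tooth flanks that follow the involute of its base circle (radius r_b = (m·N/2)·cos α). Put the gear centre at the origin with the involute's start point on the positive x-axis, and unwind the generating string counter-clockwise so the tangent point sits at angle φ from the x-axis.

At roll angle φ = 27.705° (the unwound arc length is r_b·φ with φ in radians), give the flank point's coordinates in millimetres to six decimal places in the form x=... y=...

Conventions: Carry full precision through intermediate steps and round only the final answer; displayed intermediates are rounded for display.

topology: single-mesh involute geometry — m = 3.831, N = 78
pitch radius r_p = m·N/2 = 3.831·78/2 = 149.409000
base radius r_b = r_p·cos α = 149.409000·cos 24.230° = 136.246867
roll angle φ = 27.705° = 0.48354347 rad
x = r_b·(cos φ + φ·sin φ) = 151.256061
y = r_b·(sin φ − φ·cos φ) = 5.015604

x=151.256061 y=5.015604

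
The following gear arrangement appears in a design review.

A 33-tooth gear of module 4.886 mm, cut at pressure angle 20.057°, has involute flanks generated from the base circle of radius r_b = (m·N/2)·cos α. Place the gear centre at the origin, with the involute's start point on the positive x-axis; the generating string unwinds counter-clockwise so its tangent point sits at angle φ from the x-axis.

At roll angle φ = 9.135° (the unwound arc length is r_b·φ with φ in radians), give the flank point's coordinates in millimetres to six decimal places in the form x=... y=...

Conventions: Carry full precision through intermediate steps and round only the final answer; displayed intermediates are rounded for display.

x=76.686018 y=0.102046

class = single-mesh tooth geometry [base-circle involute, m = 4.886, 33T]
pitch radius r_p = m·N/2 = 4.886·33/2 = 80.619000
base radius r_b = r_p·cos α = 80.619000·cos 20.057° = 75.729611
roll angle φ = 9.135° = 0.15943583 rad
x = r_b·(cos φ + φ·sin φ) = 76.686018
y = r_b·(sin φ − φ·cos φ) = 0.102046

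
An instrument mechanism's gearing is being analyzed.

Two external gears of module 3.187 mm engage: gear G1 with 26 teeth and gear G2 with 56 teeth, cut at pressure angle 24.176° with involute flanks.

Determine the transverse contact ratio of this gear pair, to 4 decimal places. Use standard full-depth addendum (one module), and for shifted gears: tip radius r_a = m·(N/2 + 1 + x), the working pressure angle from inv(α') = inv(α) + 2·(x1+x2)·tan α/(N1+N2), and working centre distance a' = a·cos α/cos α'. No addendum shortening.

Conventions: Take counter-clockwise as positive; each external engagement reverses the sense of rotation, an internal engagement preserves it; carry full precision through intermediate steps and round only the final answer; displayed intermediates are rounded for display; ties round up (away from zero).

single-mesh involute tooth geometry (26T engaging 56T at module 3.187)
base radii: r_b1 = 37.797159, r_b2 = 81.409266
tip radii: r_a1 = 44.618000, r_a2 = 92.423000
no profile shift: α' = α, a' = a
action lengths: √(r_a1²−r_b1²) = 23.709506, √(r_a2²−r_b2²) = 43.755483
base pitch p_b = π·m·cos α = 9.134098
CR = (23.709506 + 43.755483 − 130.667000·sin 24.17600°)/9.134098 = 1.527409
contact ratio ≈ 1.5274

1.5274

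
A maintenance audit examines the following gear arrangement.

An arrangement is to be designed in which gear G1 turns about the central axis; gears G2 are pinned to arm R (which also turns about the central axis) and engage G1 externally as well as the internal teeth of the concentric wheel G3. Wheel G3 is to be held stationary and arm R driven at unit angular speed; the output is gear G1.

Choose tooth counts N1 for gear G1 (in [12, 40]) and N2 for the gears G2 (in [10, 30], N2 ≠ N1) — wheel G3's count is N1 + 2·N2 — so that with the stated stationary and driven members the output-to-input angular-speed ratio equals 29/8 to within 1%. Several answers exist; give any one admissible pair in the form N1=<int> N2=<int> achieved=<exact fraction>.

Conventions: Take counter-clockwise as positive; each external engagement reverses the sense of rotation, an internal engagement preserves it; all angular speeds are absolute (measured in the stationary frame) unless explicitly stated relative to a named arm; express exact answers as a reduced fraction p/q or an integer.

N1=16 N2=13 achieved=29/8

class = planetary set [ratio 29/8 wanted; Willis about the carrier]
Willis with ω_ring = 0: ω_sun/ω_arm = (N1+N3)/N1; set equal to 29/8  ⇒  N3/N1 = 29/8 − 1 = 21/8
N3 = N1 + 2·N2  ⇒  N2/N1 = (N3/N1 − 1)/2 = (21/8 − 1)/2 = 13/16
smallest multiple with N1 ≥ 12 and N2 ≥ 10: k = 1  ⇒  N1 = 1·16 = 16, N2 = 1·13 = 13 (N1 ≤ 40, N2 ≤ 30, N2 ≠ N1 ✓), N3 = 16 + 2·13 = 42
check: (N1+N3)/N1 with N1 = 16, N3 = 42 gives 29/8; |achieved − target| = 0 ≤ 29/800 ✓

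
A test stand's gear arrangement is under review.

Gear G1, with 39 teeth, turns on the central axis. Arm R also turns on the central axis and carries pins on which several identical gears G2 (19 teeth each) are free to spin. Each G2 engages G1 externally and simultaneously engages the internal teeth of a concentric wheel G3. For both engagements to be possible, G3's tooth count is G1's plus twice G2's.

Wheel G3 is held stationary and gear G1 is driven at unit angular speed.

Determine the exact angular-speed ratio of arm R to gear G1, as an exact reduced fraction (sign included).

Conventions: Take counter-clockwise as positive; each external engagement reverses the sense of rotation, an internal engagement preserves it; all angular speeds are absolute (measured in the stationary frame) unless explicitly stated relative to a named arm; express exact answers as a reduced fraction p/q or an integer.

planetary set (39T centre, 19T on arm, 77T internal) — Willis relation
ring teeth: 39 + 2·19 = 77
39(ω_sun−ω_arm) = −77(ω_ring−ω_arm),  ω_ring = 0, ω_sun = 1
39(1−ω_arm) = −77(0−ω_arm)  ⇒  116·ω_arm = 39  ⇒  ω_arm = 39/116
ω_out/ω_in = 39/116

39/116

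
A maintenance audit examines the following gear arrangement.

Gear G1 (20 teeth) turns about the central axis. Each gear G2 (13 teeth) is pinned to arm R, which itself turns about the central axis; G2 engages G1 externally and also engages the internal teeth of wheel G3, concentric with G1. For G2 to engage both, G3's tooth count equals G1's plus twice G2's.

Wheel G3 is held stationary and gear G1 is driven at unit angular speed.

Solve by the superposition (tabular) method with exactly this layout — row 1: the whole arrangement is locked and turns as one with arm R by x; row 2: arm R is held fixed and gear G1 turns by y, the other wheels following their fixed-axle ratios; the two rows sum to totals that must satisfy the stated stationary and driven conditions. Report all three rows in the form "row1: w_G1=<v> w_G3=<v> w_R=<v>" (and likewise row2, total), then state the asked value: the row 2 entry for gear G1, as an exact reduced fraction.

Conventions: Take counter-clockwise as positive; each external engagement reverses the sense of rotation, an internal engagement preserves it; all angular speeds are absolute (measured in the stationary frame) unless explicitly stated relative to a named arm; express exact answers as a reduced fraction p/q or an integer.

planetary set (20T centre, 13T on arm, 46T internal) — Willis relation
row 1: whole set turns with the arm by x
row 2 — arm fixed, fixed-axis ratios: sun y, ring −(20/46)·y, arm 0
boundary: total ω_ring = x − (20/46)·y = 0 and total ω_sun = x + y = 1  ⇒  y = 23/33, x = 10/33
row 2 ring = −(20/46)·23/33 = -10/33
totals (row 1 + row 2): sun 10/33 + 23/33 = 1, ring 10/33 + (-10/33) = 0, arm 10/33 + 0 = 10/33
asked cell (row2, sun) = 23/33

row1: w_G1=10/33 w_G3=10/33 w_R=10/33
row2: w_G1=23/33 w_G3=-10/33 w_R=0
total: w_G1=1 w_G3=0 w_R=10/33
asked value: 23/33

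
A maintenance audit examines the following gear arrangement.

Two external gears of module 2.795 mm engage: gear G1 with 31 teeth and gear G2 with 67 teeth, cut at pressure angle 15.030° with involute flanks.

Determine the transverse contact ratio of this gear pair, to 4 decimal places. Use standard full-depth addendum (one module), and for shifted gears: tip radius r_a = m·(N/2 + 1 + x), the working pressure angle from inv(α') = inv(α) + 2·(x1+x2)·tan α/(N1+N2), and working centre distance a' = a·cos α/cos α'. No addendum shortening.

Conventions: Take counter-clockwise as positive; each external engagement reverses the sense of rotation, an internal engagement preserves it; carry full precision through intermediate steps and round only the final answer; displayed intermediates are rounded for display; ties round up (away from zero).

class = single-mesh tooth geometry [involute pair 31T × 67T, m = 2.795]
base radii: r_b1 = 41.840445, r_b2 = 90.429349
tip radii: r_a1 = 46.117500, r_a2 = 96.427500
no profile shift: α' = α, a' = a
action lengths: √(r_a1²−r_b1²) = 19.395901, √(r_a2²−r_b2²) = 33.478286
base pitch p_b = π·m·cos α = 8.480364
CR = (19.395901 + 33.478286 − 136.955000·sin 15.03000°)/8.480364 = 2.046889
contact ratio ≈ 2.0469

2.0469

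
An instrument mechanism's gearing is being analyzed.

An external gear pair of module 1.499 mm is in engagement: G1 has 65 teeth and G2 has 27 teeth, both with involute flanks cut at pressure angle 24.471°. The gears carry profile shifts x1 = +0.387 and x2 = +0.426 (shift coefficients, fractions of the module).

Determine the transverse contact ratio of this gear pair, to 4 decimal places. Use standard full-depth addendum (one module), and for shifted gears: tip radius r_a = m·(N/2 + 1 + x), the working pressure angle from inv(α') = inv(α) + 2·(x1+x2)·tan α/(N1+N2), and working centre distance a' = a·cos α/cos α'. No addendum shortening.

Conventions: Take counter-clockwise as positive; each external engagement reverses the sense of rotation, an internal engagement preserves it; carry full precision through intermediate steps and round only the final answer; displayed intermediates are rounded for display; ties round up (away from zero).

single-mesh involute tooth geometry (65T engaging 27T at module 1.499)
base radii: r_b1 = 44.341258, r_b2 = 18.418676
tip radii: r_a1 = 50.796613, r_a2 = 22.374074
inv(α') = inv(24.471°) + 2·(+0.387+0.426)·tan α/(65+27) = 0.03605928  ⇒  α' = 26.49768°
a' = a·cos α / cos α' = 68.9540·cos 24.471°/cos 26.49768° = 70.126557
action lengths: √(r_a1²−r_b1²) = 24.782024, √(r_a2²−r_b2²) = 12.702423
base pitch p_b = π·m·cos α = 4.286221
CR = (24.782024 + 12.702423 − 70.126557·sin 26.49768°)/4.286221 = 1.445720
contact ratio ≈ 1.4457

1.4457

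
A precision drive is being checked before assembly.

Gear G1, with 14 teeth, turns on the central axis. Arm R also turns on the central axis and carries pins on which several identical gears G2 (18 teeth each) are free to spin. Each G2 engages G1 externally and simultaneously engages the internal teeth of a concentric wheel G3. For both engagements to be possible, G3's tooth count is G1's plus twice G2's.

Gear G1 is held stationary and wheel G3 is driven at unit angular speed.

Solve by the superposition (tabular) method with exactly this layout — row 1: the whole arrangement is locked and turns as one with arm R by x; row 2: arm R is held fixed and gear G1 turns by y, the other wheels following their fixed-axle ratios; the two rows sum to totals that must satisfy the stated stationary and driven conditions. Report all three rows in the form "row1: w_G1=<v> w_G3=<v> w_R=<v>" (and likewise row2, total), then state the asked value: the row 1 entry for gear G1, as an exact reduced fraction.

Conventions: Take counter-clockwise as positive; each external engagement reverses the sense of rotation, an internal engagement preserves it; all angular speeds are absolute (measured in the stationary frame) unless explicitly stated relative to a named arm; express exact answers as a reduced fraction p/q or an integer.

topology: planetary set — G1 14T / G2 18T / G3 50T, arm = carrier (Willis)
row 1 (train locked, turned with arm): all members turn x
row 2: sun turns y, ring = −(14/50)·y, arm 0
boundary: total ω_sun = x + y = 0 and total ω_ring = x − (14/50)·y = 1  ⇒  y = -25/32, x = 25/32
row 2 ring = −(14/50)·(-25/32) = 7/32
totals (row 1 + row 2): sun 25/32 + (-25/32) = 0, ring 25/32 + 7/32 = 1, arm 25/32 + 0 = 25/32
asked cell (row1, sun) = 25/32

row1: w_G1=25/32 w_G3=25/32 w_R=25/32
row2: w_G1=-25/32 w_G3=7/32 w_R=0
total: w_G1=0 w_G3=1 w_R=25/32
asked value: 25/32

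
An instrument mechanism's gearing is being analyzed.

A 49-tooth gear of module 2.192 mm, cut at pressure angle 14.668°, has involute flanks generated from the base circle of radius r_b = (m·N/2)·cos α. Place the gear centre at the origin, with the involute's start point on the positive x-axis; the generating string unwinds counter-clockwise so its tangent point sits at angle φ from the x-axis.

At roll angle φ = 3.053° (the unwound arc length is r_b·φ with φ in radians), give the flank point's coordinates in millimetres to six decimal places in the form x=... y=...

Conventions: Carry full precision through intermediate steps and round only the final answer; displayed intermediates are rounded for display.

recognized (one wheel, involute flank): single-mesh tooth geometry, m = 2.192, N = 49
pitch radius r_p = m·N/2 = 2.192·49/2 = 53.704000
base radius r_b = r_p·cos α = 53.704000·cos 14.668° = 51.953751
roll angle φ = 3.053° = 0.05328490 rad
x = r_b·(cos φ + φ·sin φ) = 52.027454
y = r_b·(sin φ − φ·cos φ) = 0.002619

x=52.027454 y=0.002619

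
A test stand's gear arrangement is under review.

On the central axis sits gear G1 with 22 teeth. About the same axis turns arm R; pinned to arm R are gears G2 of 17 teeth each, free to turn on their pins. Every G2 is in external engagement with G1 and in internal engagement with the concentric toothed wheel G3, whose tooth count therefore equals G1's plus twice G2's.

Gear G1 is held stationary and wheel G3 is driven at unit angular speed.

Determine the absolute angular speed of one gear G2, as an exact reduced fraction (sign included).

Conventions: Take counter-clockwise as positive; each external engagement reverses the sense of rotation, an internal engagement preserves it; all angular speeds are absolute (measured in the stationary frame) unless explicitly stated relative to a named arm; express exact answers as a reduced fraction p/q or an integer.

planetary set (22T centre, 17T on arm, 56T internal) — Willis relation
ring teeth: 22 + 2·17 = 56
22(ω_sun−ω_arm) = −56(ω_ring−ω_arm),  ω_sun = 0, ω_ring = 1
22(0−ω_arm) = −56(1−ω_arm)  ⇒  78·ω_arm = 56  ⇒  ω_arm = 28/39
sun–planet mesh: 22·(0−28/39) = −17·(ω_p−ω_arm)  ⇒  ω_p−ω_arm = 616/663
ω_p = 28/39 + 616/663 = 28/17
exact speed ratio = 28/17

28/17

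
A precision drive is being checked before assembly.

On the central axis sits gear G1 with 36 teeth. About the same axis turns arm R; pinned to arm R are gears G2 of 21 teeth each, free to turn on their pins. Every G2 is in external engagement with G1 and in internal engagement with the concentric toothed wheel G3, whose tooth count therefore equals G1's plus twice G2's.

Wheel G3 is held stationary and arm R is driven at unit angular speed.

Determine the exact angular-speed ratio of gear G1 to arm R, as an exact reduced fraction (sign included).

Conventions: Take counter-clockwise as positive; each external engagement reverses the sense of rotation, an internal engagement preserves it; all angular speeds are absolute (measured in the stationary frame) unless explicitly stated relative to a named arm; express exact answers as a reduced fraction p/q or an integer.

recognized (axles ride arm R): planetary set, 36/21/78 teeth
ring teeth: 36 + 2·21 = 78
36(ω_sun−ω_arm) = −78(ω_ring−ω_arm),  ω_ring = 0, ω_arm = 1
ω_sun = 1 − (78/36)(0−1) = 19/6
ω_out/ω_in = 19/6

19/6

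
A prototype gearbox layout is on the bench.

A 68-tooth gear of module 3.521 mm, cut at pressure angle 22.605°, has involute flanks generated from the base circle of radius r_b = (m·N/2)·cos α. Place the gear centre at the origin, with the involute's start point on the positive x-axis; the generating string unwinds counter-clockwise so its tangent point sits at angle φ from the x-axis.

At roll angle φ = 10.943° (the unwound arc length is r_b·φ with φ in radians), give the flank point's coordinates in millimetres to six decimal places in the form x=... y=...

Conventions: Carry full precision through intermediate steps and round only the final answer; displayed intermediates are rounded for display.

single-mesh involute tooth geometry (68T wheel at module 3.521)
pitch radius r_p = m·N/2 = 3.521·68/2 = 119.714000
base radius r_b = r_p·cos α = 119.714000·cos 22.605° = 110.517173
roll angle φ = 10.943° = 0.19099138 rad
x = r_b·(cos φ + φ·sin φ) = 112.514534
y = r_b·(sin φ − φ·cos φ) = 0.255720

x=112.514534 y=0.255720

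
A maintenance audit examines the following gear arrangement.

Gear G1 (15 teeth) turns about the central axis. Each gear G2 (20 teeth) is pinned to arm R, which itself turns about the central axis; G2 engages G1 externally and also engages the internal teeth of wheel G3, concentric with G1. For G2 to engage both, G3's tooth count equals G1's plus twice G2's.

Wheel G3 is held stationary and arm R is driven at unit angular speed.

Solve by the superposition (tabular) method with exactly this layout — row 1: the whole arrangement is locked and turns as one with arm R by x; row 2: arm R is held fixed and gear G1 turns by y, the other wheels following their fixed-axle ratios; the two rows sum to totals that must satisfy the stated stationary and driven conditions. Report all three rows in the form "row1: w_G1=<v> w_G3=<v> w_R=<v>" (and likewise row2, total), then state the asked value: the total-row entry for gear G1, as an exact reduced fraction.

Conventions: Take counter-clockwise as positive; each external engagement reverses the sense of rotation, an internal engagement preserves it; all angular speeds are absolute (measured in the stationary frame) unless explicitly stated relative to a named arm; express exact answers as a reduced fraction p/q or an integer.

topology: planetary set — G1 15T / G2 20T / G3 55T, arm = carrier (Willis)
superposition row 1 [locked train]: every member turns x
row 2 (arm held, sun turns y): ω_ring = −(15/55)·y, ω_arm = 0
boundary: total ω_ring = x − (15/55)·y = 0 and total ω_arm = x = 1  ⇒  y = 11/3, x = 1
row 2 ring = −(15/55)·11/3 = -1
totals (row 1 + row 2): sun 1 + 11/3 = 14/3, ring 1 + (-1) = 0, arm 1 + 0 = 1
asked cell (total, sun) = 14/3

row1: w_G1=1 w_G3=1 w_R=1
row2: w_G1=11/3 w_G3=-1 w_R=0
total: w_G1=14/3 w_G3=0 w_R=1
asked value: 14/3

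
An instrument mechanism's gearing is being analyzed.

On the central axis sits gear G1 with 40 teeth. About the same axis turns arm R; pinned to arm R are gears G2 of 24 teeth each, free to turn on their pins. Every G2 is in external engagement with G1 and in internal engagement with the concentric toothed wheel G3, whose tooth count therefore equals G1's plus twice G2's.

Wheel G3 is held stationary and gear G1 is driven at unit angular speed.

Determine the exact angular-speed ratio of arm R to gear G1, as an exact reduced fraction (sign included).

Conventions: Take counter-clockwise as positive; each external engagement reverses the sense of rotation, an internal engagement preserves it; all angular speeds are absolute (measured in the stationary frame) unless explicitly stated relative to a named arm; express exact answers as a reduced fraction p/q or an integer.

5/16

topology: planetary set — G1 40T / G2 24T / G3 88T, arm = carrier (Willis)
ring teeth: 40 + 2·24 = 88
40(ω_sun−ω_arm) = −88(ω_ring−ω_arm),  ω_ring = 0, ω_sun = 1
40(1−ω_arm) = −88(0−ω_arm)  ⇒  128·ω_arm = 40  ⇒  ω_arm = 5/16
ω_out/ω_in = 5/16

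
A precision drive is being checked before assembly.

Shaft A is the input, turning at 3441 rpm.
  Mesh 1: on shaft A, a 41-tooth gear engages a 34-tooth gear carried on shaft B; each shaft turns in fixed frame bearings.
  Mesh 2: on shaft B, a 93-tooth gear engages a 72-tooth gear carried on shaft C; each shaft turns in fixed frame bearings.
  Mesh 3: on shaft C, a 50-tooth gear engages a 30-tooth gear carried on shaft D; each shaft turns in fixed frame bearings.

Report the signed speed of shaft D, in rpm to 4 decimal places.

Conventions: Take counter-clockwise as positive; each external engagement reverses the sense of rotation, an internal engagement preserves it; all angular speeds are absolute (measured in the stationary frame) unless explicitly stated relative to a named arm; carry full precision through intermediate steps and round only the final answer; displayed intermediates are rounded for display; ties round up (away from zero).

-8932.8248 rpm

3-mesh fixed-axis compound train (all bearings frame-fixed)
mesh 1 [41T→34T]: ω = 3441.0000×41/34 = 4149.4412 rpm, sense flips to −
mesh 2 [93T→72T]: ω = 4149.4412×93/72 = 5359.6949 rpm, sense flips to +
mesh 3 [50T→30T]: ω = 5359.6949×50/30 = 8932.8248 rpm, sense flips to −
signed output speed = -8932.8248 rpm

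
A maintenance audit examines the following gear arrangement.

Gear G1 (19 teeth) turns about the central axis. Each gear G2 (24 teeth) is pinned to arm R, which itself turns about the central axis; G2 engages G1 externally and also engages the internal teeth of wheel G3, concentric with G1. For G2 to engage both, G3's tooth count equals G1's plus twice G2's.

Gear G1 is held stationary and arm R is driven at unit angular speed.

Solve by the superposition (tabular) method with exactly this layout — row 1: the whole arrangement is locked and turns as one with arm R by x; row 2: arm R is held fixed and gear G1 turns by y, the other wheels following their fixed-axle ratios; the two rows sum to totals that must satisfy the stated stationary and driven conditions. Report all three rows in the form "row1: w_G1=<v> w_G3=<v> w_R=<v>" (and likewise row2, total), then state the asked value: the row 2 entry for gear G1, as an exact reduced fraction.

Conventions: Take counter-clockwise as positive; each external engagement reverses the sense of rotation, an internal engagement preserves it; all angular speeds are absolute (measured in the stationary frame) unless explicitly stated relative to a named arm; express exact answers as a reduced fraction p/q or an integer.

row1: w_G1=1 w_G3=1 w_R=1
row2: w_G1=-1 w_G3=19/67 w_R=0
total: w_G1=0 w_G3=86/67 w_R=1
asked value: -1

topology: planetary set — G1 19T / G2 24T / G3 67T, arm = carrier (Willis)
row 1: whole set turns with the arm by x
row 2 — arm fixed, fixed-axis ratios: sun y, ring −(19/67)·y, arm 0
boundary: total ω_sun = x + y = 0 and total ω_arm = x = 1  ⇒  y = -1, x = 1
row 2 ring = −(19/67)·(-1) = 19/67
totals (row 1 + row 2): sun 1 + (-1) = 0, ring 1 + 19/67 = 86/67, arm 1 + 0 = 1
asked cell (row2, sun) = -1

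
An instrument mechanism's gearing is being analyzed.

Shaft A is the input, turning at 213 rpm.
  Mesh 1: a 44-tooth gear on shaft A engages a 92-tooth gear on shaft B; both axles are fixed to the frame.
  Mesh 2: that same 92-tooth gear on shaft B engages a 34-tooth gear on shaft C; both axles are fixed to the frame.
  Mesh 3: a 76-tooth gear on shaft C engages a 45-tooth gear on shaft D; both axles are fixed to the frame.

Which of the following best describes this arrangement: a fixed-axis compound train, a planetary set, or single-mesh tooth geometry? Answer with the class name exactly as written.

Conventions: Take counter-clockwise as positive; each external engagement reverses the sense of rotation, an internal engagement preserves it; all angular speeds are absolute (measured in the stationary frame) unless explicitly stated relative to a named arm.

topology: fixed-axis compound train — 3 meshes, A→D
classification: fixed-axis compound train

fixed-axis compound train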